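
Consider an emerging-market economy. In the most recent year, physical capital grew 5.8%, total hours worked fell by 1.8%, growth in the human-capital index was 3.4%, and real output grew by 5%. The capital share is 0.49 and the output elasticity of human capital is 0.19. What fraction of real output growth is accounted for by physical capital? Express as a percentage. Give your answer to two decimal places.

56.84%

Physical capital contributed 0.49 × 5.8 = 2.842 pp.
Share of growth = 2.842 / 5 × 100 = 56.84%.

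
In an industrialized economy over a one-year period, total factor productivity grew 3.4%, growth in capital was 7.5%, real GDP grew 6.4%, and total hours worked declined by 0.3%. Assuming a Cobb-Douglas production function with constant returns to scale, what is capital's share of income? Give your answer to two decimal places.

α = 0.42

gY = gA + α·gK + (1−α)·gL, so gY − gA − gL = α(gK − gL).
6.4 − 3.4 + 0.3 = α × (7.5 − (-0.3)).
3.3 = 7.8 α, so α = 0.4231.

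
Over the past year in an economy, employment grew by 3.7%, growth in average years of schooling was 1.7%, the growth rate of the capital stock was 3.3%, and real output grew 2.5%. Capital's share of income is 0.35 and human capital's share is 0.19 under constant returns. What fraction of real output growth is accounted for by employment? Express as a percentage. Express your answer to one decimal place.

Labor's share = 1 − 0.35 − 0.19 = 0.46.
Employment contributed 0.46 × 3.7 = 1.702 pp.
Share of growth = 1.702 / 2.5 × 100 = 68.08%.

Employment accounted for 68.1% of growth.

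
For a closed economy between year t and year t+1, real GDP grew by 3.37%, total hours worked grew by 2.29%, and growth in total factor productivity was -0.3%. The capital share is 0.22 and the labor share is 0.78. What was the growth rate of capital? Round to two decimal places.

8.56%

Labor's share = 1 − 0.22 = 0.78.
gY = gA + 0.78×2.29 + 0.22×g.
0.22×g = 3.37 + 0.3 − 1.7862 = 1.8838.
g = 1.8838 / 0.22 = 8.5627%.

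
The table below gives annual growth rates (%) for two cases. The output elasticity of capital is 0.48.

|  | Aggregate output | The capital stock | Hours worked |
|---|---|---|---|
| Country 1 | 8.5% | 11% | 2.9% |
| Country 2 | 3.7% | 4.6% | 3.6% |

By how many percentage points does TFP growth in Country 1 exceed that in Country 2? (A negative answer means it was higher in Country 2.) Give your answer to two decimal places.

Labor's share = 1 − 0.48 = 0.52.
Country 1: TFP = 8.5 − 5.28 − 1.508 = 1.712%.
Country 2: TFP = 3.7 − 2.208 − 1.872 = -0.38%.
Difference = 1.712 − (-0.38) = 2.092 pp.

2.09 percentage points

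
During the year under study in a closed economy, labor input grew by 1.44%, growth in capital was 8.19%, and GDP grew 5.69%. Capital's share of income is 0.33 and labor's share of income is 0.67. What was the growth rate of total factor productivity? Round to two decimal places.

Labor's share = 1 − 0.33 = 0.67.
Capital: 0.33 × 8.19 = 2.7027 pp.
Labor input: 0.67 × 1.44 = 0.9648 pp.
TFP growth = 5.69 − 3.6675 = 2.0225%.

Total factor productivity grew 2.02%.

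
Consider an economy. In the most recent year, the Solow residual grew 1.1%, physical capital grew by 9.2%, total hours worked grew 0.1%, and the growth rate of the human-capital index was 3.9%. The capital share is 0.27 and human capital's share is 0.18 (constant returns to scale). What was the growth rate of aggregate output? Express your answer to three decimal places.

4.341%

Labor's share = 1 − 0.27 − 0.18 = 0.55.
Physical capital: 0.27 × 9.2 = 2.484 pp.
The human-capital index: 0.18 × 3.9 = 0.702 pp.
Total hours worked: 0.55 × 0.1 = 0.055 pp.
Output growth = 1.1 + 3.241 = 4.341%.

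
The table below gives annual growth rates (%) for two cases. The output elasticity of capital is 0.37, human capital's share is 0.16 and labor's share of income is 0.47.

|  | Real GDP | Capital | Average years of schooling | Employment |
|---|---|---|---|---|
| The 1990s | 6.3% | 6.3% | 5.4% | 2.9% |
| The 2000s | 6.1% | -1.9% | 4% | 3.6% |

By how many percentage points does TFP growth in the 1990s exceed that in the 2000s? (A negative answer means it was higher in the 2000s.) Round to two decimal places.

-2.73 percentage points

Labor's share = 1 − 0.37 − 0.16 = 0.47.
The 1990s: TFP = 6.3 − 2.331 − 0.864 − 1.363 = 1.742%.
The 2000s: TFP = 6.1 + 0.703 − 0.64 − 1.692 = 4.471%.
Difference = 1.742 − (4.471) = -2.729 pp.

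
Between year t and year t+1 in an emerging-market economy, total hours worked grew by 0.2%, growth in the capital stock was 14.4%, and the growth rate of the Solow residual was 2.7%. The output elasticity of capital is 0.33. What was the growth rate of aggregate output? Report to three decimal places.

Labor's share = 1 − 0.33 = 0.67.
The capital stock: 0.33 × 14.4 = 4.752 pp.
Total hours worked: 0.67 × 0.2 = 0.134 pp.
Output growth = 2.7 + 4.886 = 7.586%.

Aggregate output grew 7.586%.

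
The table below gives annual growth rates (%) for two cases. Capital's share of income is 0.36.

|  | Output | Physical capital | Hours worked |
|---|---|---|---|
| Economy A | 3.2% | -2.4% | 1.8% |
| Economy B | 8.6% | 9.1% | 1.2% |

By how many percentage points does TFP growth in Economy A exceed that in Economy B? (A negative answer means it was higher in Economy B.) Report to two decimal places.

-1.64 percentage points

Labor's share = 1 − 0.36 = 0.64.
Economy A: TFP = 3.2 + 0.864 − 1.152 = 2.912%.
Economy B: TFP = 8.6 − 3.276 − 0.768 = 4.556%.
Difference = 2.912 − (4.556) = -1.644 pp.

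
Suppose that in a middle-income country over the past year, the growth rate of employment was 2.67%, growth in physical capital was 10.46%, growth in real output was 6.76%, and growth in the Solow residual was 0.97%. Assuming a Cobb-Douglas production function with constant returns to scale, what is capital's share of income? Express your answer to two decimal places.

gY = gA + α·gK + (1−α)·gL, so gY − gA − gL = α(gK − gL).
6.76 − 0.97 − 2.67 = α × (10.46 − 2.67).
3.12 = 7.79 α, so α = 0.4005.

Capital's share of income is 0.40.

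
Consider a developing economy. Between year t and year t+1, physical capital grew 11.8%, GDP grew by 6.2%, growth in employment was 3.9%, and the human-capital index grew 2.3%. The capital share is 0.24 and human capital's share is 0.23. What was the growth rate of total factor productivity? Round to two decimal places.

Total factor productivity growth was 0.77%.

Labor's share = 1 − 0.24 − 0.23 = 0.53.
Physical capital: 0.24 × 11.8 = 2.832 pp.
The human-capital index: 0.23 × 2.3 = 0.529 pp.
Employment: 0.53 × 3.9 = 2.067 pp.
TFP growth = 6.2 − 5.428 = 0.772%.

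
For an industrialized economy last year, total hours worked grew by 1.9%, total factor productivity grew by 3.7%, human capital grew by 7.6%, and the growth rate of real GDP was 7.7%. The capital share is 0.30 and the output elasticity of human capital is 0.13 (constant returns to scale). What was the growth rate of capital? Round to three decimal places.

6.430%

Labor's share = 1 − 0.3 − 0.13 = 0.57.
gY = gA + 0.13×7.6 + 0.57×1.9 + 0.3×g.
0.3×g = 7.7 − 3.7 − 2.071 = 1.929.
g = 1.929 / 0.3 = 6.43%.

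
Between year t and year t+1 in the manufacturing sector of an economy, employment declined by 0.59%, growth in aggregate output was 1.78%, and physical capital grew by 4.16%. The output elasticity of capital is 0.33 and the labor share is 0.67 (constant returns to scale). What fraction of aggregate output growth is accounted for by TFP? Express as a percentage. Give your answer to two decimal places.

TFP accounted for 45.08% of growth.

Labor's share = 1 − 0.33 = 0.67.
Physical capital: 0.33 × 4.16 = 1.3728 pp.
Employment: 0.67 × (-0.59) = -0.3953 pp.
TFP growth = 1.78 − 0.9775 = 0.8025%.
TFP share of growth = 0.8025 / 1.78 × 100 = 45.0843%.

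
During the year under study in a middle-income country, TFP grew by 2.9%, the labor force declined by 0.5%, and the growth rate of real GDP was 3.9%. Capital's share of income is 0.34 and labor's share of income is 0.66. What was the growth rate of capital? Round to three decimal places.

Labor's share = 1 − 0.34 = 0.66.
gY = gA + 0.66×(-0.5) + 0.34×g.
0.34×g = 3.9 − 2.9 + 0.33 = 1.33.
g = 1.33 / 0.34 = 3.91176%.

Capital growth was 3.912%.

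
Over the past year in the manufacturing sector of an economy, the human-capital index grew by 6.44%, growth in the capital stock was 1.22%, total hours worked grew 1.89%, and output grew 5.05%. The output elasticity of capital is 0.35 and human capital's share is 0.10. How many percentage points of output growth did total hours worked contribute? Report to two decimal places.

1.04 percentage points

Labor's share = 1 − 0.35 − 0.1 = 0.55.
Contribution = share × growth = 0.55 × 1.89 = 1.0395 pp.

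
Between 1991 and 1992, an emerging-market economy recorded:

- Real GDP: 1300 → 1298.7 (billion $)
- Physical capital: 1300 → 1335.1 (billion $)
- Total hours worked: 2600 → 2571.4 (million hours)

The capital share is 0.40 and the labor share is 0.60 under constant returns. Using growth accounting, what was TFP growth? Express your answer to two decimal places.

-0.52%

Real GDP growth = (1298.7 − 1300) / 1300 = -0.1%.
Physical capital growth = (1335.1 − 1300) / 1300 = 2.7%.
Total hours worked growth = (2571.4 − 2600) / 2600 = -1.1%.
Labor's share = 1 − 0.4 = 0.6.
Physical capital: 0.4 × 2.7 = 1.08 pp.
Total hours worked: 0.6 × (-1.1) = -0.66 pp.
TFP growth = -0.1 − 0.42 = -0.52%.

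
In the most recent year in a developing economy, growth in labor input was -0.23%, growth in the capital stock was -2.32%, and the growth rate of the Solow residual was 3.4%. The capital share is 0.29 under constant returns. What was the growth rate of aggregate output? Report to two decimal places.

Labor's share = 1 − 0.29 = 0.71.
The capital stock: 0.29 × (-2.32) = -0.6728 pp.
Labor input: 0.71 × (-0.23) = -0.1633 pp.
Output growth = 3.4 + (-0.8361) = 2.5639%.

2.56%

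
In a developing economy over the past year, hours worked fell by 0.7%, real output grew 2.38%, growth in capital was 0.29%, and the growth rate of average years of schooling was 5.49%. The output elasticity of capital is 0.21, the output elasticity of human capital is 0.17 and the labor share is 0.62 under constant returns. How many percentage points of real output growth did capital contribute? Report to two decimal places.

0.06

Contribution = share × growth = 0.21 × 0.29 = 0.0609 pp.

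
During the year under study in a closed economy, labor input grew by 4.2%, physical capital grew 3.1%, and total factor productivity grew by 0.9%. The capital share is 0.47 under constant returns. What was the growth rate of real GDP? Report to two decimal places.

Real GDP grew 4.58%.

Labor's share = 1 − 0.47 = 0.53.
Physical capital: 0.47 × 3.1 = 1.457 pp.
Labor input: 0.53 × 4.2 = 2.226 pp.
Output growth = 0.9 + 3.683 = 4.583%.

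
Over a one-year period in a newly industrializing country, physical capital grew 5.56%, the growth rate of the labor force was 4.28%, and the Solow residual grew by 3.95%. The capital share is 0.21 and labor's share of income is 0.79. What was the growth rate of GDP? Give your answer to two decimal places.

GDP grew 8.50%.

Labor's share = 1 − 0.21 = 0.79.
Physical capital: 0.21 × 5.56 = 1.1676 pp.
The labor force: 0.79 × 4.28 = 3.3812 pp.
Output growth = 3.95 + 4.5488 = 8.4988%.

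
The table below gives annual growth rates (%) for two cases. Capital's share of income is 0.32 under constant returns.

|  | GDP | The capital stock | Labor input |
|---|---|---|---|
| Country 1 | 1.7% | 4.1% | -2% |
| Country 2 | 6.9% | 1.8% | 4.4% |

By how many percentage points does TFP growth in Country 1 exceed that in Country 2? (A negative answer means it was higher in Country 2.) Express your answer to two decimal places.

Labor's share = 1 − 0.32 = 0.68.
Country 1: TFP = 1.7 − 1.312 + 1.36 = 1.748%.
Country 2: TFP = 6.9 − 0.576 − 2.992 = 3.332%.
Difference = 1.748 − (3.332) = -1.584 pp.

-1.58 percentage points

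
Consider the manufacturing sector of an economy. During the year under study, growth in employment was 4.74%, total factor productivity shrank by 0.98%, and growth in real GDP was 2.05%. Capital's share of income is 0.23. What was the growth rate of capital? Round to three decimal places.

-2.695%

Labor's share = 1 − 0.23 = 0.77.
gY = gA + 0.77×4.74 + 0.23×g.
0.23×g = 2.05 + 0.98 − 3.6498 = -0.6198.
g = -0.6198 / 0.23 = -2.69478%.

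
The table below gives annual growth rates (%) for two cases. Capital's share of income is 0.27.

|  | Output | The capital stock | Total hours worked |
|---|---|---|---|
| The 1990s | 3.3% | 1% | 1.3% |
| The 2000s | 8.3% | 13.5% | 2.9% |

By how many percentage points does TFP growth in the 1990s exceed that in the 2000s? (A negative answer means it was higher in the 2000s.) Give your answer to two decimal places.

-0.46 percentage points

Labor's share = 1 − 0.27 = 0.73.
The 1990s: TFP = 3.3 − 0.27 − 0.949 = 2.081%.
The 2000s: TFP = 8.3 − 3.645 − 2.117 = 2.538%.
Difference = 2.081 − (2.538) = -0.457 pp.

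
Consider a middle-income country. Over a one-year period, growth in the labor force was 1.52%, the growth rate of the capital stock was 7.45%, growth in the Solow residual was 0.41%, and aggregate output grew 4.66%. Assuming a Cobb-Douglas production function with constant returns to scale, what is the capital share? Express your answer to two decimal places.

gY = gA + α·gK + (1−α)·gL, so gY − gA − gL = α(gK − gL).
4.66 − 0.41 − 1.52 = α × (7.45 − 1.52).
2.73 = 5.93 α, so α = 0.4604.

The capital share is 0.46.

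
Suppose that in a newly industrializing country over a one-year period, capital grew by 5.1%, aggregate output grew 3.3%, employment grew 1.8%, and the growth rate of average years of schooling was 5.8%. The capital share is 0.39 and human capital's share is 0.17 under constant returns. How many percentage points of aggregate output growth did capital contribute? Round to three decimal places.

Contribution = share × growth = 0.39 × 5.1 = 1.989 pp.

1.989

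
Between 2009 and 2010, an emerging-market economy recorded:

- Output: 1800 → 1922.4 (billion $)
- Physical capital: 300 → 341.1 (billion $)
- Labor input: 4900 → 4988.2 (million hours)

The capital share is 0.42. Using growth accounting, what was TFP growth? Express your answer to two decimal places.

Output growth = (1922.4 − 1800) / 1800 = 6.8%.
Physical capital growth = (341.1 − 300) / 300 = 13.7%.
Labor input growth = (4988.2 − 4900) / 4900 = 1.8%.
Labor's share = 1 − 0.42 = 0.58.
Physical capital: 0.42 × 13.7 = 5.754 pp.
Labor input: 0.58 × 1.8 = 1.044 pp.
TFP growth = 6.8 − 6.798 = 0.002%.

0.00%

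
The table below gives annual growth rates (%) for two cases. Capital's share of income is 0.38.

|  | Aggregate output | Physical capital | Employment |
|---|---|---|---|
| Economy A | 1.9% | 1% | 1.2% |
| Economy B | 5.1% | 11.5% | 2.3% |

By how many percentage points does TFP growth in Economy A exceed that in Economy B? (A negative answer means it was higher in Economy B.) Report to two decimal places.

Labor's share = 1 − 0.38 = 0.62.
Economy A: TFP = 1.9 − 0.38 − 0.744 = 0.776%.
Economy B: TFP = 5.1 − 4.37 − 1.426 = -0.696%.
Difference = 0.776 − (-0.696) = 1.472 pp.

1.47 percentage points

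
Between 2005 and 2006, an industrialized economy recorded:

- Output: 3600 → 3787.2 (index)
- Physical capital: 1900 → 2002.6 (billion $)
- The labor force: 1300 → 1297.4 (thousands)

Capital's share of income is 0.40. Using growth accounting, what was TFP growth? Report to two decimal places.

Output growth = (3787.2 − 3600) / 3600 = 5.2%.
Physical capital growth = (2002.6 − 1900) / 1900 = 5.4%.
The labor force growth = (1297.4 − 1300) / 1300 = -0.2%.
Labor's share = 1 − 0.4 = 0.6.
Physical capital: 0.4 × 5.4 = 2.16 pp.
The labor force: 0.6 × (-0.2) = -0.12 pp.
TFP growth = 5.2 − 2.04 = 3.16%.

TFP grew 3.16%.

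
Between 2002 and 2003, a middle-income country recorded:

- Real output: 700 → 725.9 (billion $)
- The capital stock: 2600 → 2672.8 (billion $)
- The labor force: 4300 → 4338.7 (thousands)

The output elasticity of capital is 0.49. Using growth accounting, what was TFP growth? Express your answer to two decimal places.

1.87%

Real output growth = (725.9 − 700) / 700 = 3.7%.
The capital stock growth = (2672.8 − 2600) / 2600 = 2.8%.
The labor force growth = (4338.7 − 4300) / 4300 = 0.9%.
Labor's share = 1 − 0.49 = 0.51.
The capital stock: 0.49 × 2.8 = 1.372 pp.
The labor force: 0.51 × 0.9 = 0.459 pp.
TFP growth = 3.7 − 1.831 = 1.869%.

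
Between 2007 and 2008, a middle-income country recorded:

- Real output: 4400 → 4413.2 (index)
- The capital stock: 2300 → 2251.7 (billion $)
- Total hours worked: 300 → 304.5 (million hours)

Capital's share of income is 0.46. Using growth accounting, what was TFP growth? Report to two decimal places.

Real output growth = (4413.2 − 4400) / 4400 = 0.3%.
The capital stock growth = (2251.7 − 2300) / 2300 = -2.1%.
Total hours worked growth = (304.5 − 300) / 300 = 1.5%.
Labor's share = 1 − 0.46 = 0.54.
The capital stock: 0.46 × (-2.1) = -0.966 pp.
Total hours worked: 0.54 × 1.5 = 0.81 pp.
TFP growth = 0.3 + 0.156 = 0.456%.

TFP grew 0.46%.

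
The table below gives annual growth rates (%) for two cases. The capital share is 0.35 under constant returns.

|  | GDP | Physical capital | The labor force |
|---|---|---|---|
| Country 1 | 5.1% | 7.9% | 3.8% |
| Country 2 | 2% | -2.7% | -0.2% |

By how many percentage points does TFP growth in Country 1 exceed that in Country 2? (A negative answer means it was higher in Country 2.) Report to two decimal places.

-3.21 percentage points

Labor's share = 1 − 0.35 = 0.65.
Country 1: TFP = 5.1 − 2.765 − 2.47 = -0.135%.
Country 2: TFP = 2 + 0.945 + 0.13 = 3.075%.
Difference = -0.135 − (3.075) = -3.21 pp.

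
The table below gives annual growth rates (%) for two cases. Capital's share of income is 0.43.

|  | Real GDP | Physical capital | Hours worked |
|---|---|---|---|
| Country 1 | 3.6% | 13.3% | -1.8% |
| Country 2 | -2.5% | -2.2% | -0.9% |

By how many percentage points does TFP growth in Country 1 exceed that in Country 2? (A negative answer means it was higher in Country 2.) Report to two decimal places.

Labor's share = 1 − 0.43 = 0.57.
Country 1: TFP = 3.6 − 5.719 + 1.026 = -1.093%.
Country 2: TFP = -2.5 + 0.946 + 0.513 = -1.041%.
Difference = -1.093 − (-1.041) = -0.052 pp.

-0.05 percentage points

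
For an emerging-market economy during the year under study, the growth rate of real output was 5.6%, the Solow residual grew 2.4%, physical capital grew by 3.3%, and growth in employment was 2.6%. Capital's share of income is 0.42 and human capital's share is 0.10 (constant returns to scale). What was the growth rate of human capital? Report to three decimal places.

Human capital grew 5.660%.

Labor's share = 1 − 0.42 − 0.1 = 0.48.
gY = gA + 0.42×3.3 + 0.48×2.6 + 0.1×g.
0.1×g = 5.6 − 2.4 − 2.634 = 0.566.
g = 0.566 / 0.1 = 5.66%.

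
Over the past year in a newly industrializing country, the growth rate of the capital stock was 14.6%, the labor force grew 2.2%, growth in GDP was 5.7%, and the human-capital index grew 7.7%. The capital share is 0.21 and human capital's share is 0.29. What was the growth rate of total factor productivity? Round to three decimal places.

-0.699%

Labor's share = 1 − 0.21 − 0.29 = 0.5.
The capital stock: 0.21 × 14.6 = 3.066 pp.
The human-capital index: 0.29 × 7.7 = 2.233 pp.
The labor force: 0.5 × 2.2 = 1.1 pp.
TFP growth = 5.7 − 6.399 = -0.699%.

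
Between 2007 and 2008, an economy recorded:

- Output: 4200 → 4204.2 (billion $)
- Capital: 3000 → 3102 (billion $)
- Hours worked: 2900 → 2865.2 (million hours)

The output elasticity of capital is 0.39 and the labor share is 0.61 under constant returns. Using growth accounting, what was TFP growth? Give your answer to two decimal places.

Output growth = (4204.2 − 4200) / 4200 = 0.1%.
Capital growth = (3102 − 3000) / 3000 = 3.4%.
Hours worked growth = (2865.2 − 2900) / 2900 = -1.2%.
Labor's share = 1 − 0.39 = 0.61.
Capital: 0.39 × 3.4 = 1.326 pp.
Hours worked: 0.61 × (-1.2) = -0.732 pp.
TFP growth = 0.1 − 0.594 = -0.494%.

-0.49%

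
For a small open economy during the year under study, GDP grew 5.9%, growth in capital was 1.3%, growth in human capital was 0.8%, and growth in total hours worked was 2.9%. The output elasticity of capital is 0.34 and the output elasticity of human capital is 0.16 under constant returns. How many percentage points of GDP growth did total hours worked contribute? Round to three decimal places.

1.450 percentage points

Labor's share = 1 − 0.34 − 0.16 = 0.5.
Contribution = share × growth = 0.5 × 2.9 = 1.45 pp.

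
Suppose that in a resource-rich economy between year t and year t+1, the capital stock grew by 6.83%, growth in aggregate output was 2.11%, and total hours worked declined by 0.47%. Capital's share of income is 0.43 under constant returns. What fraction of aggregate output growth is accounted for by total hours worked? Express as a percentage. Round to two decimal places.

Labor's share = 1 − 0.43 = 0.57.
Total hours worked contributed 0.57 × (-0.47) = -0.2679 pp.
Share of growth = -0.2679 / 2.11 × 100 = -12.6967%.

-12.70%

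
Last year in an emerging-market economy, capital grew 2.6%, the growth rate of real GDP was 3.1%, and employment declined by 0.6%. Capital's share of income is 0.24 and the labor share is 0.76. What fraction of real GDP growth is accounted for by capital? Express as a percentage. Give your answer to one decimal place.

Capital contributed 0.24 × 2.6 = 0.624 pp.
Share of growth = 0.624 / 3.1 × 100 = 20.129%.

Capital accounted for 20.1% of growth.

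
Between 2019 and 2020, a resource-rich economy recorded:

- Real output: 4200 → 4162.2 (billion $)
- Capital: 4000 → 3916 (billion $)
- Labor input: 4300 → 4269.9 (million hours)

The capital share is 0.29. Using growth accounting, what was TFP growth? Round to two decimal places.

TFP growth was 0.21%.

Real output growth = (4162.2 − 4200) / 4200 = -0.9%.
Capital growth = (3916 − 4000) / 4000 = -2.1%.
Labor input growth = (4269.9 − 4300) / 4300 = -0.7%.
Labor's share = 1 − 0.29 = 0.71.
Capital: 0.29 × (-2.1) = -0.609 pp.
Labor input: 0.71 × (-0.7) = -0.497 pp.
TFP growth = -0.9 + 1.106 = 0.206%.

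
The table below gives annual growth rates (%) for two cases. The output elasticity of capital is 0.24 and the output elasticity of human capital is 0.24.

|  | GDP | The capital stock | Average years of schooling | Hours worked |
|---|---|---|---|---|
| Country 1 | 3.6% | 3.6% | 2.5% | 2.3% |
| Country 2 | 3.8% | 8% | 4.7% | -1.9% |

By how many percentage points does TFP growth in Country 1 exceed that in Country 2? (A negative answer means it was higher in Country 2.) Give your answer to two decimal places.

-0.80 percentage points

Labor's share = 1 − 0.24 − 0.24 = 0.52.
Country 1: TFP = 3.6 − 0.864 − 0.6 − 1.196 = 0.94%.
Country 2: TFP = 3.8 − 1.92 − 1.128 + 0.988 = 1.74%.
Difference = 0.94 − (1.74) = -0.8 pp.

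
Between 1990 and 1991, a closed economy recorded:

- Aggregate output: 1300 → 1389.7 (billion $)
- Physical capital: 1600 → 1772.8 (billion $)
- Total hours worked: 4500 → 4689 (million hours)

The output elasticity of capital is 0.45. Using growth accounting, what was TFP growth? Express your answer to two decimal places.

Aggregate output growth = (1389.7 − 1300) / 1300 = 6.9%.
Physical capital growth = (1772.8 − 1600) / 1600 = 10.8%.
Total hours worked growth = (4689 − 4500) / 4500 = 4.2%.
Labor's share = 1 − 0.45 = 0.55.
Physical capital: 0.45 × 10.8 = 4.86 pp.
Total hours worked: 0.55 × 4.2 = 2.31 pp.
TFP growth = 6.9 − 7.17 = -0.27%.

-0.27%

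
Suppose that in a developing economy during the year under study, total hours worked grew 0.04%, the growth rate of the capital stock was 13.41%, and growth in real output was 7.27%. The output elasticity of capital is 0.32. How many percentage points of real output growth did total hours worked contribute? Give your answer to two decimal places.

Labor's share = 1 − 0.32 = 0.68.
Contribution = share × growth = 0.68 × 0.04 = 0.0272 pp.

0.03 pp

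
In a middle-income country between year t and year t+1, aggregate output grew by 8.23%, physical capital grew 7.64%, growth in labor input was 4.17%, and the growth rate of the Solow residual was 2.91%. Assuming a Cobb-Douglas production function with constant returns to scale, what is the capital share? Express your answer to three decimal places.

α = 0.331

gY = gA + α·gK + (1−α)·gL, so gY − gA − gL = α(gK − gL).
8.23 − 2.91 − 4.17 = α × (7.64 − 4.17).
1.15 = 3.47 α, so α = 0.33141.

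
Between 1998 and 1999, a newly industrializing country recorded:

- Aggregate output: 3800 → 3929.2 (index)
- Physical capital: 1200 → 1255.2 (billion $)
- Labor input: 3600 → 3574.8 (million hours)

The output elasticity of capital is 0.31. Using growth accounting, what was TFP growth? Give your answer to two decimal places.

Aggregate output growth = (3929.2 − 3800) / 3800 = 3.4%.
Physical capital growth = (1255.2 − 1200) / 1200 = 4.6%.
Labor input growth = (3574.8 − 3600) / 3600 = -0.7%.
Labor's share = 1 − 0.31 = 0.69.
Physical capital: 0.31 × 4.6 = 1.426 pp.
Labor input: 0.69 × (-0.7) = -0.483 pp.
TFP growth = 3.4 − 0.943 = 2.457%.

2.46%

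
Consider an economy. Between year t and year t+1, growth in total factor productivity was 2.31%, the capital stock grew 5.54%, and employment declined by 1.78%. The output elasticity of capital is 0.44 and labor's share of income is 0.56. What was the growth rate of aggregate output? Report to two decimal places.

Labor's share = 1 − 0.44 = 0.56.
The capital stock: 0.44 × 5.54 = 2.4376 pp.
Employment: 0.56 × (-1.78) = -0.9968 pp.
Output growth = 2.31 + 1.4408 = 3.7508%.

Aggregate output growth was 3.75%.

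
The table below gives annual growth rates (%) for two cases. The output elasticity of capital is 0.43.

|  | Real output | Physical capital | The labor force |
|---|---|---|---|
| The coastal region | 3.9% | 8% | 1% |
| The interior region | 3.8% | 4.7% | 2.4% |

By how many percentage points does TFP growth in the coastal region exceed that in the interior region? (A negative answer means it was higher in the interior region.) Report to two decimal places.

-0.52 percentage points

Labor's share = 1 − 0.43 = 0.57.
The coastal region: TFP = 3.9 − 3.44 − 0.57 = -0.11%.
The interior region: TFP = 3.8 − 2.021 − 1.368 = 0.411%.
Difference = -0.11 − (0.411) = -0.521 pp.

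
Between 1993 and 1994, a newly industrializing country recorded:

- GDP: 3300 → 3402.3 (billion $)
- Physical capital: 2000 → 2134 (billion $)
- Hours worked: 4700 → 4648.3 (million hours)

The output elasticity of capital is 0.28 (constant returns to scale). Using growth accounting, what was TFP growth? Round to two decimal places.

2.02%

GDP growth = (3402.3 − 3300) / 3300 = 3.1%.
Physical capital growth = (2134 − 2000) / 2000 = 6.7%.
Hours worked growth = (4648.3 − 4700) / 4700 = -1.1%.
Labor's share = 1 − 0.28 = 0.72.
Physical capital: 0.28 × 6.7 = 1.876 pp.
Hours worked: 0.72 × (-1.1) = -0.792 pp.
TFP growth = 3.1 − 1.084 = 2.016%.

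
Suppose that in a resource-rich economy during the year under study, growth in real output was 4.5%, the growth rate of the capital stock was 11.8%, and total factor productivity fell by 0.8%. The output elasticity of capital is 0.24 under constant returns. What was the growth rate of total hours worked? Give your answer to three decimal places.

3.247%

Labor's share = 1 − 0.24 = 0.76.
gY = gA + 0.24×11.8 + 0.76×g.
0.76×g = 4.5 + 0.8 − 2.832 = 2.468.
g = 2.468 / 0.76 = 3.24737%.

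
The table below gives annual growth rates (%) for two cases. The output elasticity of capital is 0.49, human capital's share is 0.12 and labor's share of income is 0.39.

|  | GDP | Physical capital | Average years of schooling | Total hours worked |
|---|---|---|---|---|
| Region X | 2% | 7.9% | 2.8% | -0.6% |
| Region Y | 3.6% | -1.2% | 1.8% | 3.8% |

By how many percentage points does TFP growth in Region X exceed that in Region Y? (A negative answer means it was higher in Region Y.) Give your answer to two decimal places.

-4.46 percentage points

Labor's share = 1 − 0.49 − 0.12 = 0.39.
Region X: TFP = 2 − 3.871 − 0.336 + 0.234 = -1.973%.
Region Y: TFP = 3.6 + 0.588 − 0.216 − 1.482 = 2.49%.
Difference = -1.973 − (2.49) = -4.463 pp.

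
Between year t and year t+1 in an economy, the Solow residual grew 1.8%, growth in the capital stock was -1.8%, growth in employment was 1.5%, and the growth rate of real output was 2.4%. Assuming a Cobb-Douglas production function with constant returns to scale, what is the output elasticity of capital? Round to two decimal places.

gY = gA + α·gK + (1−α)·gL, so gY − gA − gL = α(gK − gL).
2.4 − 1.8 − 1.5 = α × (-1.8 − 1.5).
-0.9 = -3.3 α, so α = 0.2727.

0.27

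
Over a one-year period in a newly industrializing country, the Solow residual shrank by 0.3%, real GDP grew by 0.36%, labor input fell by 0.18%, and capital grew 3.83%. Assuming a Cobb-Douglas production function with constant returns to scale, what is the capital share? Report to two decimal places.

gY = gA + α·gK + (1−α)·gL, so gY − gA − gL = α(gK − gL).
0.36 + 0.3 + 0.18 = α × (3.83 − (-0.18)).
0.84 = 4.01 α, so α = 0.2095.

0.21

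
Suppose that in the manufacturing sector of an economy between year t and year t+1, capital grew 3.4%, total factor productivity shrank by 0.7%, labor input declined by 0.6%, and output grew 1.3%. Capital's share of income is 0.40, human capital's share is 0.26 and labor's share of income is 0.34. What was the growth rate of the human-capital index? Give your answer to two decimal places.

3.25%

Labor's share = 1 − 0.4 − 0.26 = 0.34.
gY = gA + 0.4×3.4 + 0.34×(-0.6) + 0.26×g.
0.26×g = 1.3 + 0.7 − 1.156 = 0.844.
g = 0.844 / 0.26 = 3.2462%.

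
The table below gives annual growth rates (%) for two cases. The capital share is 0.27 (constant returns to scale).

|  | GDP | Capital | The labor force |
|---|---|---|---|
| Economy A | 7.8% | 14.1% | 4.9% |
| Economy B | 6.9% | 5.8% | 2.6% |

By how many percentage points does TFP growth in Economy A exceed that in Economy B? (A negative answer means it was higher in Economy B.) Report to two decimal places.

-3.02 percentage points

Labor's share = 1 − 0.27 = 0.73.
Economy A: TFP = 7.8 − 3.807 − 3.577 = 0.416%.
Economy B: TFP = 6.9 − 1.566 − 1.898 = 3.436%.
Difference = 0.416 − (3.436) = -3.02 pp.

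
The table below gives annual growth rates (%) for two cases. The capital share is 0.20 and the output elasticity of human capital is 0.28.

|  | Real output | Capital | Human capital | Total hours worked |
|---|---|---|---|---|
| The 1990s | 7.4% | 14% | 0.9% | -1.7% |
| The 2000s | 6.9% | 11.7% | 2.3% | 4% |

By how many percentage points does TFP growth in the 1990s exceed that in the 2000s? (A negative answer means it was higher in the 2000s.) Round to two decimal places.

3.40 percentage points

Labor's share = 1 − 0.2 − 0.28 = 0.52.
The 1990s: TFP = 7.4 − 2.8 − 0.252 + 0.884 = 5.232%.
The 2000s: TFP = 6.9 − 2.34 − 0.644 − 2.08 = 1.836%.
Difference = 5.232 − (1.836) = 3.396 pp.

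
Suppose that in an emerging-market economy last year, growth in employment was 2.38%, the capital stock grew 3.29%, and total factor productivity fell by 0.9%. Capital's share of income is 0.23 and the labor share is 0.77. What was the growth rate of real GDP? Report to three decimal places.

Labor's share = 1 − 0.23 = 0.77.
The capital stock: 0.23 × 3.29 = 0.7567 pp.
Employment: 0.77 × 2.38 = 1.8326 pp.
Output growth = -0.9 + 2.5893 = 1.6893%.

1.689%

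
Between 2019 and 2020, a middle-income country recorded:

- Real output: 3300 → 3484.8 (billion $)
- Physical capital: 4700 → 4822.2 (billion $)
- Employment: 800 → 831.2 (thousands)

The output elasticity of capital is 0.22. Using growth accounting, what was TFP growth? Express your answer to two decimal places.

Real output growth = (3484.8 − 3300) / 3300 = 5.6%.
Physical capital growth = (4822.2 − 4700) / 4700 = 2.6%.
Employment growth = (831.2 − 800) / 800 = 3.9%.
Labor's share = 1 − 0.22 = 0.78.
Physical capital: 0.22 × 2.6 = 0.572 pp.
Employment: 0.78 × 3.9 = 3.042 pp.
TFP growth = 5.6 − 3.614 = 1.986%.

TFP growth was 1.99%.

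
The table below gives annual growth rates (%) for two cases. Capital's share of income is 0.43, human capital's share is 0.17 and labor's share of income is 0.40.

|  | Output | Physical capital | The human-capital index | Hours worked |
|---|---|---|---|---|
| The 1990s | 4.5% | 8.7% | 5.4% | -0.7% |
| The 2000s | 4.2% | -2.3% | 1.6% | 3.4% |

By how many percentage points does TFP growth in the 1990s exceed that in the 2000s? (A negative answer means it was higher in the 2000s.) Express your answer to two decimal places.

-3.44 percentage points

Labor's share = 1 − 0.43 − 0.17 = 0.4.
The 1990s: TFP = 4.5 − 3.741 − 0.918 + 0.28 = 0.121%.
The 2000s: TFP = 4.2 + 0.989 − 0.272 − 1.36 = 3.557%.
Difference = 0.121 − (3.557) = -3.436 pp.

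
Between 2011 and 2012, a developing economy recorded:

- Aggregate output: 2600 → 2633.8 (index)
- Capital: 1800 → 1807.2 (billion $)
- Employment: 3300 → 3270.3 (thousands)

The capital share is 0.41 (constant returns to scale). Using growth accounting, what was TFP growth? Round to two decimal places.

Aggregate output growth = (2633.8 − 2600) / 2600 = 1.3%.
Capital growth = (1807.2 − 1800) / 1800 = 0.4%.
Employment growth = (3270.3 − 3300) / 3300 = -0.9%.
Labor's share = 1 − 0.41 = 0.59.
Capital: 0.41 × 0.4 = 0.164 pp.
Employment: 0.59 × (-0.9) = -0.531 pp.
TFP growth = 1.3 + 0.367 = 1.667%.

1.67%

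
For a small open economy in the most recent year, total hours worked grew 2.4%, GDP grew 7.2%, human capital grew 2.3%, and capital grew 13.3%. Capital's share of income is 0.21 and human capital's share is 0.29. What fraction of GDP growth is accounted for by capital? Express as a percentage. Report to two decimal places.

Capital accounted for 38.79% of growth.

Capital contributed 0.21 × 13.3 = 2.793 pp.
Share of growth = 2.793 / 7.2 × 100 = 38.7917%.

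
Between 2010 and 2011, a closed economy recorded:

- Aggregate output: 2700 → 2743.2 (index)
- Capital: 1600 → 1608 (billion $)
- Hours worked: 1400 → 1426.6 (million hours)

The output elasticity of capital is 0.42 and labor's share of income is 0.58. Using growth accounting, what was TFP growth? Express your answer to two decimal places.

Aggregate output growth = (2743.2 − 2700) / 2700 = 1.6%.
Capital growth = (1608 − 1600) / 1600 = 0.5%.
Hours worked growth = (1426.6 − 1400) / 1400 = 1.9%.
Labor's share = 1 − 0.42 = 0.58.
Capital: 0.42 × 0.5 = 0.21 pp.
Hours worked: 0.58 × 1.9 = 1.102 pp.
TFP growth = 1.6 − 1.312 = 0.288%.

0.29%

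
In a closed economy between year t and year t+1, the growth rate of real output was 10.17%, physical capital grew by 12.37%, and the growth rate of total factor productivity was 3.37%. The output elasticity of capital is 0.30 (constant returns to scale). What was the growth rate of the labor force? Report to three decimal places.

Labor's share = 1 − 0.3 = 0.7.
gY = gA + 0.3×12.37 + 0.7×g.
0.7×g = 10.17 − 3.37 − 3.711 = 3.089.
g = 3.089 / 0.7 = 4.41286%.

4.413%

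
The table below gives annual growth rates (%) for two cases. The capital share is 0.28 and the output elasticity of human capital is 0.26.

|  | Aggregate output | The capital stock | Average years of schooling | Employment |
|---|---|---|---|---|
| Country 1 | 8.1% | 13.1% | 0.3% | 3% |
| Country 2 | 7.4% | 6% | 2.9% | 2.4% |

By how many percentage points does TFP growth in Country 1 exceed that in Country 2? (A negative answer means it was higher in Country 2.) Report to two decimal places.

Labor's share = 1 − 0.28 − 0.26 = 0.46.
Country 1: TFP = 8.1 − 3.668 − 0.078 − 1.38 = 2.974%.
Country 2: TFP = 7.4 − 1.68 − 0.754 − 1.104 = 3.862%.
Difference = 2.974 − (3.862) = -0.888 pp.

-0.89 percentage points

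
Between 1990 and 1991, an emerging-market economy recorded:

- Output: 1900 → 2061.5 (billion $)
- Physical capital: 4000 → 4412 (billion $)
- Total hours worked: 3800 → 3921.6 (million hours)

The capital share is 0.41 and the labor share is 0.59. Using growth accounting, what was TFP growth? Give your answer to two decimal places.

Output growth = (2061.5 − 1900) / 1900 = 8.5%.
Physical capital growth = (4412 − 4000) / 4000 = 10.3%.
Total hours worked growth = (3921.6 − 3800) / 3800 = 3.2%.
Labor's share = 1 − 0.41 = 0.59.
Physical capital: 0.41 × 10.3 = 4.223 pp.
Total hours worked: 0.59 × 3.2 = 1.888 pp.
TFP growth = 8.5 − 6.111 = 2.389%.

2.39%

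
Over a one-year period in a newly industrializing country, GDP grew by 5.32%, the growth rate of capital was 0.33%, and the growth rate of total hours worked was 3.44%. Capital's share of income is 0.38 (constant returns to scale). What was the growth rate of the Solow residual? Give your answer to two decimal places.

3.06%

Labor's share = 1 − 0.38 = 0.62.
Capital: 0.38 × 0.33 = 0.1254 pp.
Total hours worked: 0.62 × 3.44 = 2.1328 pp.
TFP growth = 5.32 − 2.2582 = 3.0618%.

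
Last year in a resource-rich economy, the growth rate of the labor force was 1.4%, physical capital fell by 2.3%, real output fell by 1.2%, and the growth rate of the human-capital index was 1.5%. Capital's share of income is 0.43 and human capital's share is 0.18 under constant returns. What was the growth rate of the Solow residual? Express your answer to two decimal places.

-1.03%

Labor's share = 1 − 0.43 − 0.18 = 0.39.
Physical capital: 0.43 × (-2.3) = -0.989 pp.
The human-capital index: 0.18 × 1.5 = 0.27 pp.
The labor force: 0.39 × 1.4 = 0.546 pp.
TFP growth = -1.2 + 0.173 = -1.027%.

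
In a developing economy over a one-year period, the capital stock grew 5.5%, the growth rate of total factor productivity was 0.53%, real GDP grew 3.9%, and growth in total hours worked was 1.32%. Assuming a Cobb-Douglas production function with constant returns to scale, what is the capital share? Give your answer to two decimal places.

The capital share is 0.49.

gY = gA + α·gK + (1−α)·gL, so gY − gA − gL = α(gK − gL).
3.9 − 0.53 − 1.32 = α × (5.5 − 1.32).
2.05 = 4.18 α, so α = 0.4904.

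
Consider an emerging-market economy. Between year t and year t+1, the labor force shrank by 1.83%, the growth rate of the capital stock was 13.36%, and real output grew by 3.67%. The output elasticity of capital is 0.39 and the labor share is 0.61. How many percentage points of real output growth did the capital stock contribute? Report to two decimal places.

5.21 pp

Contribution = share × growth = 0.39 × 13.36 = 5.2104 pp.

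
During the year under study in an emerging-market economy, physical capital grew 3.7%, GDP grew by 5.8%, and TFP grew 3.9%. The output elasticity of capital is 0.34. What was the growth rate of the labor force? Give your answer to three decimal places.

0.973%

Labor's share = 1 − 0.34 = 0.66.
gY = gA + 0.34×3.7 + 0.66×g.
0.66×g = 5.8 − 3.9 − 1.258 = 0.642.
g = 0.642 / 0.66 = 0.97273%.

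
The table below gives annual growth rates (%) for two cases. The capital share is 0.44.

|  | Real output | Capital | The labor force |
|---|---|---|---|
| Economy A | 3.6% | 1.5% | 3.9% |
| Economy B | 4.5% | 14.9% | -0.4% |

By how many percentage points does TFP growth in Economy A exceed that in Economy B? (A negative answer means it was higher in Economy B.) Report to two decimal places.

Labor's share = 1 − 0.44 = 0.56.
Economy A: TFP = 3.6 − 0.66 − 2.184 = 0.756%.
Economy B: TFP = 4.5 − 6.556 + 0.224 = -1.832%.
Difference = 0.756 − (-1.832) = 2.588 pp.

2.59 percentage points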